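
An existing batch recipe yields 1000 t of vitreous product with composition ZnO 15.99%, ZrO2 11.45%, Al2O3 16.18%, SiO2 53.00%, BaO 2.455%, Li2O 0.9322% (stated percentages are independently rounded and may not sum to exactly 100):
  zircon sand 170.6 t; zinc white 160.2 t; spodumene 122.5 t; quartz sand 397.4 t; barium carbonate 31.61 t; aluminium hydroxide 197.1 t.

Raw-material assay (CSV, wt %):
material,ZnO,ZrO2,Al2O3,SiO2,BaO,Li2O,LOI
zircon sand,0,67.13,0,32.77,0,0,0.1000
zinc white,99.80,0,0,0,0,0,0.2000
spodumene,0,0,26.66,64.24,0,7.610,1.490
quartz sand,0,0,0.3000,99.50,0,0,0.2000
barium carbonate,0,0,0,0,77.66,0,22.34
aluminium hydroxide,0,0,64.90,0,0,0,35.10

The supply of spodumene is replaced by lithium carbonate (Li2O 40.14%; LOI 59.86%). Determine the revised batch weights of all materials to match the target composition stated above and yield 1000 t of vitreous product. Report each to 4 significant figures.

Revised batch per 1000 t vitreous product:
  zircon sand: 170.6 t
  zinc white: 160.2 t
  lithium carbonate: 23.22 t
  quartz sand: 476.5 t
  barium carbonate: 31.61 t
  aluminium hydroxide: 247.1 t
Total batch = 1109 t; LOI loss = 109.1 t

Full precision is kept through every step; values along the way are printed rounded to four significant digits at each printed step — each reported figure is rounded just once. Derived quantities (totals, the six compositions, net glass mass, LOI, the yield) are computed from the batch weights on 1000 t of glass at exact precision, exactly as printed in the problem or the answer.
Oxide-by-oxide targets in 1000 t vitreous product:
  ZnO: 15.99% × 1000 = 159.9 t
  ZrO2: 11.45% × 1000 = 114.5 t
  Al2O3: 16.18% × 1000 = 161.8 t
  SiO2: 53.00% × 1000 = 530.0 t
  BaO: 2.455% × 1000 = 24.55 t
  Li2O: 0.9322% × 1000 = 9.322 t
Sums-versus-targets review given the weights on record, on the stated basis (each sum matches its target mass once rounding is allowed for):
  ZnO: 160.2·0.9980 = 159.9 t (target 159.9 t)
  ZrO2: 170.6·0.6713 = 114.5 t (target 114.5 t)
  Al2O3: 476.5·0.003000 + 247.1·0.6490 = 161.8 t (target 161.8 t)
  SiO2: 170.6·0.3277 + 476.5·0.9950 = 530.0 t (target 530.0 t)
  BaO: 31.61·0.7766 = 24.55 t (target 24.55 t)
  Li2O: 23.22·0.4014 = 9.321 t (target 9.322 t)
Consistency of the glass mass: the batch minus its LOI: 1000 t (the targets, summed, come to 1000 t; basis as stated: 1000 t — deltas are rounding alone).
Whole-batch sum: Σ batch = 1109 t; the LOI term Σ batch·LOI equals 109.1 t; yield = glass ÷ total batch = 90.16%.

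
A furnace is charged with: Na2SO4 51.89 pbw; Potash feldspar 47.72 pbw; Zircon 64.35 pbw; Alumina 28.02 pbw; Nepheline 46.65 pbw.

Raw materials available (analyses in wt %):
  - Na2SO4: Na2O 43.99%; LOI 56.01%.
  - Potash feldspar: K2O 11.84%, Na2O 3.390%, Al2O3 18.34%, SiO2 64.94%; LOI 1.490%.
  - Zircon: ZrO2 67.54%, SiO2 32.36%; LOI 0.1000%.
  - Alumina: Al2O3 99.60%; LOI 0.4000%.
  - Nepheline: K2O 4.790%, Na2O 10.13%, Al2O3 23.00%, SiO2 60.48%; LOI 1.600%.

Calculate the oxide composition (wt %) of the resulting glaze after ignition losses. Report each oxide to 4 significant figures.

Glass mass = 207.9 pbw (batch 238.6 − LOI 30.70).
Composition: K2O 3.792%, Na2O 14.03%, ZrO2 20.90%, Al2O3 22.79%, SiO2 38.49%

All arithmetic runs at full float precision at each step; the intermediate values appear (rounded to 4 significant digits) as written; exactly one rounding lands on each reported value — derived quantities are rebuilt at exact precision (five oxide percentages, yield, net glass mass, LOI, totals) using the weight values at 207.9 pbw of glass, as quoted within the problem or answer text.
What the batch supplies per oxide:
  K2O: 47.72·0.1184 + 46.65·0.04790 = 7.885 pbw
  Na2O: 51.89·0.4399 + 47.72·0.03390 + 46.65·0.1013 = 29.17 pbw
  ZrO2: 64.35·0.6754 = 43.46 pbw
  Al2O3: 47.72·0.1834 + 28.02·0.9960 + 46.65·0.2300 = 47.39 pbw
  SiO2: 47.72·0.6494 + 64.35·0.3236 + 46.65·0.6048 = 80.03 pbw
LOI: 51.89·0.5601 + 47.72·0.01490 + 64.35·0.001000 + 28.02·0.004000 + 46.65·0.01600 = 30.70 pbw
Resulting glass, batch − LOI: 238.6 − 30.70 = 207.9 pbw (= the summed oxide contributions)
percent share: oxide ÷ glass, ×100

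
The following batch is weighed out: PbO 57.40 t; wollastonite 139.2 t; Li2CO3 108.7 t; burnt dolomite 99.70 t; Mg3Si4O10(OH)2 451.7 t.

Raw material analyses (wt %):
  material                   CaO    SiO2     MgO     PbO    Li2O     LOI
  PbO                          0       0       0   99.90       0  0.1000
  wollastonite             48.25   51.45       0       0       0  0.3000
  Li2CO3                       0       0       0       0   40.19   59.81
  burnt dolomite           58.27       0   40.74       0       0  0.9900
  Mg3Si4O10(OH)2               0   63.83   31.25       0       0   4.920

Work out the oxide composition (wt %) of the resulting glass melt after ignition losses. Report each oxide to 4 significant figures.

Glass mass = 768.0 t (batch 856.7 − LOI 88.70).
Composition: CaO 16.31%, SiO2 46.87%, MgO 23.67%, PbO 7.466%, Li2O 5.688%

All internal work runs at exact precision at all times. In-progress results are printed (rounded to 4 significant digits) on the page — each reported figure takes exactly one rounding. Derived quantities are re-derived at full precision (ignition loss, net glass mass, five oxide percentages, yield, the totals) starting from the weights at 768.0 t of glass, precisely as stated by problem or answer.
Oxide-by-oxide delivered mass:
  CaO: 139.2·0.4825 + 99.70·0.5827 = 125.3 t
  SiO2: 139.2·0.5145 + 451.7·0.6383 = 359.9 t
  MgO: 99.70·0.4074 + 451.7·0.3125 = 181.8 t
  PbO: 57.40·0.9990 = 57.34 t
  Li2O: 108.7·0.4019 = 43.69 t
LOI: 57.40·0.001000 + 139.2·0.003000 + 108.7·0.5981 + 99.70·0.009900 + 451.7·0.04920 = 88.70 t
The glass mass, total less LOI, = 856.7 − 88.70 = 768.0 t (the oxide masses sum to this)
wt %: oxide over glass, times 100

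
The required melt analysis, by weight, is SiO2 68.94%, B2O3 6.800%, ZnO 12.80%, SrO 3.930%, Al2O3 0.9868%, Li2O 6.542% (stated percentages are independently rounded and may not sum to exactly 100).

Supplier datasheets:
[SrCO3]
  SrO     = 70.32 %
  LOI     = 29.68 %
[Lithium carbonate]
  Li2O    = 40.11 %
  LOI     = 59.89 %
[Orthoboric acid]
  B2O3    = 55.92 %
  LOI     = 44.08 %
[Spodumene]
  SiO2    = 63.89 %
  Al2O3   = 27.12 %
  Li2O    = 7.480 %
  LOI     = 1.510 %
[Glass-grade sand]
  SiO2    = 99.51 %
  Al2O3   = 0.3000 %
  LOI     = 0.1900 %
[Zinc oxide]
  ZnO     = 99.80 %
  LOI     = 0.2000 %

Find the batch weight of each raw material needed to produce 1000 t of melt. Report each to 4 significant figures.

Values along the way are displayed, rounded to 4 significant digits, in the printout. All internal work keeps full float precision all the way through — a single rounding yields each reported number — all derived quantities are rebuilt using the weight values at 1000 t of glass at exact precision (glass mass, six oxide percentages, totals, LOI, the yield), as set out in question or answer.
Target masses of each oxide per 1000 t melt:
  SiO2: 68.94% × 1000 = 689.4 t
  B2O3: 6.800% × 1000 = 68.00 t
  ZnO: 12.80% × 1000 = 128.0 t
  SrO: 3.930% × 1000 = 39.30 t
  Al2O3: 0.9868% × 1000 = 9.868 t
  Li2O: 6.542% × 1000 = 65.42 t
Sums-versus-targets review per the reported batch figures, against the basis in use (summed amounts equal target values once rounding is allowed for):
  SiO2: 28.93·0.6389 + 674.2·0.9951 = 689.4 t (target 689.4 t)
  B2O3: 121.6·0.5592 = 68.00 t (target 68.00 t)
  ZnO: 128.3·0.9980 = 128.0 t (target 128.0 t)
  SrO: 55.89·0.7032 = 39.30 t (target 39.30 t)
  Al2O3: 28.93·0.2712 + 674.2·0.003000 = 9.868 t (target 9.868 t)
  Li2O: 157.7·0.4011 + 28.93·0.07480 = 65.42 t (target 65.42 t)
The glass-mass cross-check: the batch minus its LOI: 1000 t (targets for the oxides total 1000 t; stated basis 1000 t — deltas are rounding alone).
Whole-batch sum: Σ batch = 1167 t; Σ batch·LOI gives LOI loss = 166.6 t; glass ÷ batch gives a yield of 85.72%.

Batch per 1000 t melt:
  SrCO3: 55.89 t
  Lithium carbonate: 157.7 t
  Orthoboric acid: 121.6 t
  Spodumene: 28.93 t
  Glass-grade sand: 674.2 t
  Zinc oxide: 128.3 t
Total batch = 1167 t; LOI loss = 166.6 t; yield = 85.72%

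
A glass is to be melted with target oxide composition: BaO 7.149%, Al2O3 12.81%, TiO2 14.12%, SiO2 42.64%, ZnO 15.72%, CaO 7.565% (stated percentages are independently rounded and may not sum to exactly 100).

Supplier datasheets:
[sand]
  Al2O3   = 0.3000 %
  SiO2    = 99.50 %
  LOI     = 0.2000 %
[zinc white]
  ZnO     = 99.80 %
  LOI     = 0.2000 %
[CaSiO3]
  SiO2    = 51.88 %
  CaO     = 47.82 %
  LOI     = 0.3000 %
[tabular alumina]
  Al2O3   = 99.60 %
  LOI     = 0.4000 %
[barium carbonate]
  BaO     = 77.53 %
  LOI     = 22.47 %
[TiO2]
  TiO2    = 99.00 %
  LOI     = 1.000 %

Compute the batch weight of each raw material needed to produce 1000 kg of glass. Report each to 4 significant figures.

In-progress results are shown rounded to 4 significant digits as written; full float precision is carried at each step; a single rounding finalizes each reported value; all derived quantities are carried in full precision (yield, the six compositions, totals, glass mass, LOI) from the weighed amounts for 1000 kg of glass precisely as stated by the problem or the answer.
Per-oxide target masses for 1000 kg glass:
  BaO: 7.149% × 1000 = 71.49 kg
  Al2O3: 12.81% × 1000 = 128.1 kg
  TiO2: 14.12% × 1000 = 141.2 kg
  SiO2: 42.64% × 1000 = 426.4 kg
  ZnO: 15.72% × 1000 = 157.2 kg
  CaO: 7.565% × 1000 = 75.65 kg
Balance tally, oxide-wise, applying the batch weights above, per the basis as stated (every target is met by its sum within answer rounding):
  BaO: 92.21·0.7753 = 71.49 kg (target 71.49 kg)
  Al2O3: 346.1·0.003000 + 127.6·0.9960 = 128.1 kg (target 128.1 kg)
  TiO2: 142.6·0.9900 = 141.2 kg (target 141.2 kg)
  SiO2: 346.1·0.9950 + 158.2·0.5188 = 426.4 kg (target 426.4 kg)
  ZnO: 157.5·0.9980 = 157.2 kg (target 157.2 kg)
  CaO: 158.2·0.4782 = 75.65 kg (target 75.65 kg)
Glass-mass closure: total batch − LOI = 1000 kg (oxide target masses add up to 1000 kg; with the basis standing at 1000 kg — deltas are rounding alone).
Batch total: Σ batch = 1024 kg; ignition loss, Σ(batch × LOI) = 24.14 kg; the yield ratio, glass ÷ batch: 97.64%.

Batch per 1000 kg glass:
  sand: 346.1 kg
  zinc white: 157.5 kg
  CaSiO3: 158.2 kg
  tabular alumina: 127.6 kg
  barium carbonate: 92.21 kg
  TiO2: 142.6 kg
Total batch = 1024 kg; LOI loss = 24.14 kg; yield = 97.64%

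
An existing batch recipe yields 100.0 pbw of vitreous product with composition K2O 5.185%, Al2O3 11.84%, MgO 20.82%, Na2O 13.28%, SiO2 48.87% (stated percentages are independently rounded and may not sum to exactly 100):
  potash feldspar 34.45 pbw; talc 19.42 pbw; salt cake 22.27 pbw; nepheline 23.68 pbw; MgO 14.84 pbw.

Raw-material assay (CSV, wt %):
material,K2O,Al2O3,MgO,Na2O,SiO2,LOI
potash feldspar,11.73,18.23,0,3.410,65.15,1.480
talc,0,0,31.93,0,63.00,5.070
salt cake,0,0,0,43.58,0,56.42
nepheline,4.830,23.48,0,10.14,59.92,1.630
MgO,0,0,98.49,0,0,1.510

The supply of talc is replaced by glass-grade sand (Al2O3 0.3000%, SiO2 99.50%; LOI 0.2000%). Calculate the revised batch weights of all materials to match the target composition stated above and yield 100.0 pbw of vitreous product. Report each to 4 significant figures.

Revised batch per 100.0 pbw vitreous product:
  potash feldspar: 34.55 pbw
  glass-grade sand: 12.38 pbw
  salt cake: 22.31 pbw
  nepheline: 23.44 pbw
  MgO: 21.14 pbw
Total batch = 113.8 pbw; LOI loss = 13.82 pbw

Working values are displayed rounded to four significant figures on the page; each numeric step keeps full precision end to end. Every reported figure sees exactly one rounding — derived quantities (glass mass, yield, the totals, five oxide percentages, LOI) are computed starting from the weights for 100.0 pbw of glass at full float precision, as quoted within problem or answer.
Target oxide masses per 100.0 pbw vitreous product:
  K2O: 5.185% × 100.0 = 5.185 pbw
  Al2O3: 11.84% × 100.0 = 11.84 pbw
  MgO: 20.82% × 100.0 = 20.82 pbw
  Na2O: 13.28% × 100.0 = 13.28 pbw
  SiO2: 48.87% × 100.0 = 48.87 pbw
Per-oxide balance check from the weights as reported, for the quoted basis mass (each sum matches its target mass once rounding is allowed for):
  K2O: 34.55·0.1173 + 23.44·0.04830 = 5.185 pbw (target 5.185 pbw)
  Al2O3: 34.55·0.1823 + 12.38·0.003000 + 23.44·0.2348 = 11.84 pbw (target 11.84 pbw)
  MgO: 21.14·0.9849 = 20.82 pbw (target 20.82 pbw)
  Na2O: 34.55·0.03410 + 22.31·0.4358 + 23.44·0.1014 = 13.28 pbw (target 13.28 pbw)
  SiO2: 34.55·0.6515 + 12.38·0.9950 + 23.44·0.5992 = 48.87 pbw (target 48.87 pbw)
Glass mass check: total charge less LOI = 100.0 pbw (the Σ of target masses is 100.0 pbw; against the stated basis, 100.0 pbw — any gap is answer rounding).
Total batch = Σ batch = 113.8 pbw; Σ batch·LOI gives LOI loss = 13.82 pbw; yield: glass divided by total = 87.85%.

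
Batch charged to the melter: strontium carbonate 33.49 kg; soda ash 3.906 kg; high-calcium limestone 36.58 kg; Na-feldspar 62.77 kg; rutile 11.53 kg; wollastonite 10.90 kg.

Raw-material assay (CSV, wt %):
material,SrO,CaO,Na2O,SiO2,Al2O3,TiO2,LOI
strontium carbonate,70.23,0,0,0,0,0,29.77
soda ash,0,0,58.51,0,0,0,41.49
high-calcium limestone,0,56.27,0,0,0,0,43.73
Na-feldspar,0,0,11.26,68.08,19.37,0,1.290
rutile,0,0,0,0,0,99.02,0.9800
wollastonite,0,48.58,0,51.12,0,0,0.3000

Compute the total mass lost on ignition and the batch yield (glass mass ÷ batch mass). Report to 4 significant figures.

All internal work maintains full float precision at each step. Working values are displayed rounded to 4 significant digits between the steps — every reported value is rounded only once — the derived quantities, which include ignition loss, yield, the six compositions, glass mass, the totals, are re-derived in full precision, precisely as stated by the question or the answer, starting from the weights per 130.6 kg of glass.
Each material's LOI contribution:
  strontium carbonate: 33.49 × 0.2977 = 9.970 kg
  soda ash: 3.906 × 0.4149 = 1.621 kg
  high-calcium limestone: 36.58 × 0.4373 = 16.00 kg
  Na-feldspar: 62.77 × 0.01290 = 0.8097 kg
  rutile: 11.53 × 0.009800 = 0.1130 kg
  wollastonite: 10.90 × 0.003000 = 0.03270 kg
Total LOI = 28.54 kg
Glass = batch − LOI = 159.2 − 28.54 = 130.6 kg

LOI loss = 28.54 kg; glass = 130.6 kg; yield = 82.07%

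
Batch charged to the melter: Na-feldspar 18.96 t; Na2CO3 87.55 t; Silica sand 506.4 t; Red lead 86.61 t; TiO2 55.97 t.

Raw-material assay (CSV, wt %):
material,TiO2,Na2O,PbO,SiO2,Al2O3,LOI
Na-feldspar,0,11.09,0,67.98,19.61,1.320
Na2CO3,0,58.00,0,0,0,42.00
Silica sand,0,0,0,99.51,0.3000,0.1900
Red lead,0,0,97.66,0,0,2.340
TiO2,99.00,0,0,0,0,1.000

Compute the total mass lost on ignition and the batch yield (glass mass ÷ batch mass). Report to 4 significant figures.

All arithmetic carries exact precision from first step to last; intermediates are printed rounded off to 4 significant digits in the printout; every reported value includes exactly one rounding. All derived quantities, including yield, LOI, glass mass, the totals, five oxide percentages, are carried using the weight values at 714.9 t of glass in full float precision, precisely as stated by the question or the answer.
Material-by-material LOI:
  Na-feldspar: 18.96 × 0.01320 = 0.2503 t
  Na2CO3: 87.55 × 0.4200 = 36.77 t
  Silica sand: 506.4 × 0.001900 = 0.9622 t
  Red lead: 86.61 × 0.02340 = 2.027 t
  TiO2: 55.97 × 0.01000 = 0.5597 t
Total LOI = 40.57 t
Glass = batch − LOI = 755.5 − 40.57 = 714.9 t

LOI loss = 40.57 t; glass = 714.9 t; yield = 94.63%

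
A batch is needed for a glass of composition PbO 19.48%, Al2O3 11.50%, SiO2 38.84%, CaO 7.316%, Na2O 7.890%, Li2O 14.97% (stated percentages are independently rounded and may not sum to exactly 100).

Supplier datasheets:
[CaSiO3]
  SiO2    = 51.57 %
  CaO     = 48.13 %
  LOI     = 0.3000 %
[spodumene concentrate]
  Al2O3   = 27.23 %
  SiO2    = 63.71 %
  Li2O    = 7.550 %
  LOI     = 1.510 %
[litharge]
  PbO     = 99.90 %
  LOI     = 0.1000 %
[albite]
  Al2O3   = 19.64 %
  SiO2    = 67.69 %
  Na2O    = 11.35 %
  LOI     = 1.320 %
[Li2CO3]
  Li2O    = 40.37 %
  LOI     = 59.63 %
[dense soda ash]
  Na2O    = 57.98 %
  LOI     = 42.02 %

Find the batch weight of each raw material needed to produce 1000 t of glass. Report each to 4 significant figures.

The whole derivation runs at full precision in all steps. Mid-chain values are displayed, rounded to four significant figures, in the printout. Each reported value is rounded once only. All derived quantities (six oxide percentages, the totals, net glass mass, LOI, yield) are recomputed from the batch weights for 1000 t of glass in full precision as quoted within either problem or answer.
Target masses of each oxide per 1000 t glass:
  PbO: 19.48% × 1000 = 194.8 t
  Al2O3: 11.50% × 1000 = 115.0 t
  SiO2: 38.84% × 1000 = 388.4 t
  CaO: 7.316% × 1000 = 73.16 t
  Na2O: 7.890% × 1000 = 78.90 t
  Li2O: 14.97% × 1000 = 149.7 t
Checking each oxide sum per the reported batch figures, on the stated basis (each sum matches its target mass once rounding is allowed for):
  PbO: 195.0·0.9990 = 194.8 t (target 194.8 t)
  Al2O3: 286.5·0.2723 + 188.4·0.1964 = 115.0 t (target 115.0 t)
  SiO2: 152.0·0.5157 + 286.5·0.6371 + 188.4·0.6769 = 388.4 t (target 388.4 t)
  CaO: 152.0·0.4813 = 73.16 t (target 73.16 t)
  Na2O: 188.4·0.1135 + 99.21·0.5798 = 78.91 t (target 78.90 t)
  Li2O: 286.5·0.07550 + 317.2·0.4037 = 149.7 t (target 149.7 t)
Glass-mass bookkeeping: whole batch net of LOI = 1000 t (summing oxide targets gives 1000 t; the stated basis being 1000 t — differing by rounding only).
Batch grand total — Σ batch = 1238 t; loss to ignition Σ batch·LOI = 238.3 t; yield, glass over the total, = 80.76%.

Batch per 1000 t glass:
  CaSiO3: 152.0 t
  spodumene concentrate: 286.5 t
  litharge: 195.0 t
  albite: 188.4 t
  Li2CO3: 317.2 t
  dense soda ash: 99.21 t
Total batch = 1238 t; LOI loss = 238.3 t; yield = 80.76%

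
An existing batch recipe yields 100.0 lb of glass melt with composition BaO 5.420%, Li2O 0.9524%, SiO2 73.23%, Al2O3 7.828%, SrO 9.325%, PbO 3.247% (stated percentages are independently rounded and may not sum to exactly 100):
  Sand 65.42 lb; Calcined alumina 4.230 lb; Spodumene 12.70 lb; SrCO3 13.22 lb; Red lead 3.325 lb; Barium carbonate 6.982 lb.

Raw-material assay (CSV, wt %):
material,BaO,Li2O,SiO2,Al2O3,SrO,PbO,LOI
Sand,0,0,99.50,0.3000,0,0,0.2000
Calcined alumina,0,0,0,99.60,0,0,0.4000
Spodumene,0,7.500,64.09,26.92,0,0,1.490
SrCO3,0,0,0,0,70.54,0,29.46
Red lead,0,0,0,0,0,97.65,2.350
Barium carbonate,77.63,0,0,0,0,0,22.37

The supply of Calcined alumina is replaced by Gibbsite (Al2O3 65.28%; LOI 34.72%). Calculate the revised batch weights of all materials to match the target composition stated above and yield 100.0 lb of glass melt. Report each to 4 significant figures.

Working values are displayed with 4-significant-digit rounding between the steps — the working math carries full float precision all the way through — every reported number sees exactly one rounding; derived quantities (the yield, the totals, ignition loss, glass mass, the six compositions) are recomputed in full precision using the weight values for 100.0 lb of glass as given in the question or the answer.
Per-oxide target masses for 100.0 lb glass melt:
  BaO: 5.420% × 100.0 = 5.420 lb
  Li2O: 0.9524% × 100.0 = 0.9524 lb
  SiO2: 73.23% × 100.0 = 73.23 lb
  Al2O3: 7.828% × 100.0 = 7.828 lb
  SrO: 9.325% × 100.0 = 9.325 lb
  PbO: 3.247% × 100.0 = 3.247 lb
Checking each oxide sum from the weights as reported, relative to the basis at hand (each sum matches its target mass once rounding is allowed for):
  BaO: 6.982·0.7763 = 5.420 lb (target 5.420 lb)
  Li2O: 12.70·0.07500 = 0.9525 lb (target 0.9524 lb)
  SiO2: 65.42·0.9950 + 12.70·0.6409 = 73.23 lb (target 73.23 lb)
  Al2O3: 65.42·0.003000 + 6.454·0.6528 + 12.70·0.2692 = 7.828 lb (target 7.828 lb)
  SrO: 13.22·0.7054 = 9.325 lb (target 9.325 lb)
  PbO: 3.325·0.9765 = 3.247 lb (target 3.247 lb)
Consistency of the glass mass: batch total minus LOI = 100.0 lb (summing oxide targets gives 100.0 lb; versus the stated basis of 100.0 lb — any gap is answer rounding).
Batch grand total — Σ batch = 108.1 lb; LOI removed, Σ of batch·LOI: 8.096 lb; yield: glass divided by total = 92.51%.

Revised batch per 100.0 lb glass melt:
  Sand: 65.42 lb
  Gibbsite: 6.454 lb
  Spodumene: 12.70 lb
  SrCO3: 13.22 lb
  Red lead: 3.325 lb
  Barium carbonate: 6.982 lb
Total batch = 108.1 lb; LOI loss = 8.096 lb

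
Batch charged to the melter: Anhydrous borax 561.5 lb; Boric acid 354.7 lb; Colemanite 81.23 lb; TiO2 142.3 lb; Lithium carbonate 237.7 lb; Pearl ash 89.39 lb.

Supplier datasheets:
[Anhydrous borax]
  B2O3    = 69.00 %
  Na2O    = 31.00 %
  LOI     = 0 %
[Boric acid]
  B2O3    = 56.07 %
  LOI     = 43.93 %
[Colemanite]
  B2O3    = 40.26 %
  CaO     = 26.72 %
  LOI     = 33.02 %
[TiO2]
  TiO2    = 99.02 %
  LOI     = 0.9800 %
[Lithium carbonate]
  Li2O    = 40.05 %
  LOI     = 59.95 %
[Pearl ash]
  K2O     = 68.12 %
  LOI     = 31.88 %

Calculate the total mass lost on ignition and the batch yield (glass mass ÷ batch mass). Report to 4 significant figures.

LOI loss = 355.0 lb; glass = 1112 lb; yield = 75.80%

All arithmetic holds exact precision end to end; values along the way are shown (rounded to four significant digits) as written. A single rounding produces each reported number. The derived quantities, including totals, the six compositions, yield, net glass mass, ignition loss, are rebuilt from the batch weights for 1112 lb of glass in full precision as written in the question or the answer.
LOI of each material in turn:
  Anhydrous borax: 561.5 × 0 = 0 lb
  Boric acid: 354.7 × 0.4393 = 155.8 lb
  Colemanite: 81.23 × 0.3302 = 26.82 lb
  TiO2: 142.3 × 0.009800 = 1.395 lb
  Lithium carbonate: 237.7 × 0.5995 = 142.5 lb
  Pearl ash: 89.39 × 0.3188 = 28.50 lb
Total LOI = 355.0 lb
Glass = batch − LOI = 1467 − 355.0 = 1112 lb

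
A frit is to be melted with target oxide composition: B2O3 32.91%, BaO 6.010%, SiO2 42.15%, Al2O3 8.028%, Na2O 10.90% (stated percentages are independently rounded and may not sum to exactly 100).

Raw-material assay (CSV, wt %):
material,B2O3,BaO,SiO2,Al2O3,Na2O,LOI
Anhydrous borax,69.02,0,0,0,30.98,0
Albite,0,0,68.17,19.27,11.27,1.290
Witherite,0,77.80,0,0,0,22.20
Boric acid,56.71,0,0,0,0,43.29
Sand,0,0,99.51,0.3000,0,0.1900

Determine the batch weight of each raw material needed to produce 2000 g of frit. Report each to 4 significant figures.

Mid-chain values are shown, rounded to four significant digits, at each printed step; the whole derivation runs at full precision through every step. Every reported figure carries a single rounding. All derived quantities (net glass mass, five oxide percentages, yield, LOI, totals) are re-derived in full precision from the weighed amounts at 2000 g of glass, as quoted within the question or the answer.
Target oxide masses per 2000 g frit:
  B2O3: 32.91% × 2000 = 658.2 g
  BaO: 6.010% × 2000 = 120.2 g
  SiO2: 42.15% × 2000 = 843.0 g
  Al2O3: 8.028% × 2000 = 160.6 g
  Na2O: 10.90% × 2000 = 218.0 g
Oxide-by-oxide audit from the weights as reported, per the basis as stated (delivered sums recover each target inside rounding margins):
  B2O3: 402.2·0.6902 + 671.2·0.5671 = 658.2 g (target 658.2 g)
  BaO: 154.5·0.7780 = 120.2 g (target 120.2 g)
  SiO2: 828.9·0.6817 + 279.3·0.9951 = 843.0 g (target 843.0 g)
  Al2O3: 828.9·0.1927 + 279.3·0.003000 = 160.6 g (target 160.6 g)
  Na2O: 402.2·0.3098 + 828.9·0.1127 = 218.0 g (target 218.0 g)
Mass balance on the glass: batch Σ − ignition loss = 2000 g (the Σ of target masses is 2000 g; versus the stated basis of 2000 g — gaps are rounding artifacts).
Adding the batch up: Σ batch = 2336 g; Σ batch·LOI gives LOI loss = 336.1 g; as yield: glass ÷ batch → 85.61%.

Batch per 2000 g frit:
  Anhydrous borax: 402.2 g
  Albite: 828.9 g
  Witherite: 154.5 g
  Boric acid: 671.2 g
  Sand: 279.3 g
Total batch = 2336 g; LOI loss = 336.1 g; yield = 85.61%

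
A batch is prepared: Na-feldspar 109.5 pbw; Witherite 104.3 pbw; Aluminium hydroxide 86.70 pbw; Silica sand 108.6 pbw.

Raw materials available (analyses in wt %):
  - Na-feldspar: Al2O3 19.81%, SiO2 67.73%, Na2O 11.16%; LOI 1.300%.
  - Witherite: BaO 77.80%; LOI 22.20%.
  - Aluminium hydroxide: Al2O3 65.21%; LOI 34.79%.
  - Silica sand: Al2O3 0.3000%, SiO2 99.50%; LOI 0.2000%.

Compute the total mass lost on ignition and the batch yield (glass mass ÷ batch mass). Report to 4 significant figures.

LOI loss = 54.96 pbw; glass = 354.1 pbw; yield = 86.57%

All arithmetic keeps full float precision through every step. Working values are displayed, rounded to 4 significant figures, in the printout; a single rounding completes every reported number — all derived quantities are rebuilt in full precision (the totals, ignition loss, yield, four oxide percentages, net glass mass) from the weighed amounts for 354.1 pbw of glass, as given in the question or the answer.
Loss on ignition, line by line:
  Na-feldspar: 109.5 × 0.01300 = 1.423 pbw
  Witherite: 104.3 × 0.2220 = 23.15 pbw
  Aluminium hydroxide: 86.70 × 0.3479 = 30.16 pbw
  Silica sand: 108.6 × 0.002000 = 0.2172 pbw
Total LOI = 54.96 pbw
Glass = batch − LOI = 409.1 − 54.96 = 354.1 pbw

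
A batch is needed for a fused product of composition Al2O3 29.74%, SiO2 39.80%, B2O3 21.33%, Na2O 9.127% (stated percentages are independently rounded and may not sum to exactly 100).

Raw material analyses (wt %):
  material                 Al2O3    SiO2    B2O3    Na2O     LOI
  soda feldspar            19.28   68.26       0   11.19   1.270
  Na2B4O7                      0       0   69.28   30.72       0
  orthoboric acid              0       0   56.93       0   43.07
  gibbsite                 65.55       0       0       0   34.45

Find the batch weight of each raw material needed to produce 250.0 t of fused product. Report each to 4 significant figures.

Batch per 250.0 t fused product:
  soda feldspar: 145.8 t
  Na2B4O7: 21.18 t
  orthoboric acid: 67.89 t
  gibbsite: 70.55 t
Total batch = 305.4 t; LOI loss = 55.40 t; yield = 81.86%

In-progress results are printed rounded to four significant digits at each printed step; each numeric step carries exact precision throughout — each reported value undergoes a single rounding — all derived quantities (glass mass, LOI, the totals, the four compositions, the yield) are computed from the weighed amounts on 250.0 t of glass in full precision exactly as printed in question or answer.
Oxide mass targets, per 250.0 t fused product:
  Al2O3: 29.74% × 250.0 = 74.35 t
  SiO2: 39.80% × 250.0 = 99.50 t
  B2O3: 21.33% × 250.0 = 53.32 t
  Na2O: 9.127% × 250.0 = 22.82 t
Per-oxide balance check given the weights on record, under the basis named above (each sum matches its target mass up to rounding of the answer):
  Al2O3: 145.8·0.1928 + 70.55·0.6555 = 74.36 t (target 74.35 t)
  SiO2: 145.8·0.6826 = 99.52 t (target 99.50 t)
  B2O3: 21.18·0.6928 + 67.89·0.5693 = 53.32 t (target 53.32 t)
  Na2O: 145.8·0.1119 + 21.18·0.3072 = 22.82 t (target 22.82 t)
Glass-mass closure: batch Σ − ignition loss = 250.0 t (per-oxide target masses sum to 250.0 t; the stated basis being 250.0 t — gaps are rounding artifacts).
Whole-batch sum: Σ batch = 305.4 t; LOI removed, Σ of batch·LOI: 55.40 t; yield = glass ÷ total batch = 81.86%.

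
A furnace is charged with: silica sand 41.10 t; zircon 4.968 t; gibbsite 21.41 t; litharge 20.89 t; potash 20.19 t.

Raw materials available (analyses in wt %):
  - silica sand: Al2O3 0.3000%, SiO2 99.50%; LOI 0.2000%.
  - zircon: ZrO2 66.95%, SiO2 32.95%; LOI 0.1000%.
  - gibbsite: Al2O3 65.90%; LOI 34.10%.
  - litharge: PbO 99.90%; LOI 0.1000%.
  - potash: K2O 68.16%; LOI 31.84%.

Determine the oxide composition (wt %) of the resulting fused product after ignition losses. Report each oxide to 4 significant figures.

Glass mass = 94.72 t (batch 108.6 − LOI 13.84).
Composition: ZrO2 3.511%, K2O 14.53%, Al2O3 15.03%, SiO2 44.90%, PbO 22.03%

Working values appear with 4-significant-digit rounding when written out; all internal work carries full precision in every operation; each reported result is rounded just once. The derived quantities (totals, LOI, yield, five oxide percentages, glass mass) are computed at exact precision starting from the weights for 94.72 t of glass, exactly as shown in question or answer.
Mass of each oxide from the mix:
  ZrO2: 4.968·0.6695 = 3.326 t
  K2O: 20.19·0.6816 = 13.76 t
  Al2O3: 41.10·0.003000 + 21.41·0.6590 = 14.23 t
  SiO2: 41.10·0.9950 + 4.968·0.3295 = 42.53 t
  PbO: 20.89·0.9990 = 20.87 t
LOI: 41.10·0.002000 + 4.968·0.001000 + 21.41·0.3410 + 20.89·0.001000 + 20.19·0.3184 = 13.84 t
Resulting glass, batch − LOI: 108.6 − 13.84 = 94.72 t (matching Σ of the oxides)
wt %: oxide over glass, times 100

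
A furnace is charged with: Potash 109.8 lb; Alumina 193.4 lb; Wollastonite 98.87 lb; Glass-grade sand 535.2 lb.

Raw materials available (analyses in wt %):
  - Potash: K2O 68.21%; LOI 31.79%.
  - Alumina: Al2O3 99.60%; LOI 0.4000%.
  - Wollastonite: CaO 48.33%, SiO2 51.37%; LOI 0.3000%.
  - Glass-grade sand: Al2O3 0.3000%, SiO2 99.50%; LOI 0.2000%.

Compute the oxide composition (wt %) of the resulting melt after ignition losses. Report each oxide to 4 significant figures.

Glass mass = 900.2 lb (batch 937.3 − LOI 37.05).
Composition: CaO 5.308%, K2O 8.320%, Al2O3 21.58%, SiO2 64.80%

The working math runs at full precision throughout; mid-chain values appear, rounded to 4 significant digits, at each printed step. A single rounding finalizes each reported figure; all derived quantities, including net glass mass, LOI, four oxide percentages, totals, the yield, are re-derived starting from the weights for 900.2 lb of glass in full precision, as written in the problem or the answer.
Mass of each oxide from the mix:
  CaO: 98.87·0.4833 = 47.78 lb
  K2O: 109.8·0.6821 = 74.89 lb
  Al2O3: 193.4·0.9960 + 535.2·0.003000 = 194.2 lb
  SiO2: 98.87·0.5137 + 535.2·0.9950 = 583.3 lb
LOI: 109.8·0.3179 + 193.4·0.004000 + 98.87·0.003000 + 535.2·0.002000 = 37.05 lb
Glass = total batch minus LOI = 937.3 − 37.05 = 900.2 lb (equal to the oxide-mass sum)
wt % = 100 × oxide mass / glass mass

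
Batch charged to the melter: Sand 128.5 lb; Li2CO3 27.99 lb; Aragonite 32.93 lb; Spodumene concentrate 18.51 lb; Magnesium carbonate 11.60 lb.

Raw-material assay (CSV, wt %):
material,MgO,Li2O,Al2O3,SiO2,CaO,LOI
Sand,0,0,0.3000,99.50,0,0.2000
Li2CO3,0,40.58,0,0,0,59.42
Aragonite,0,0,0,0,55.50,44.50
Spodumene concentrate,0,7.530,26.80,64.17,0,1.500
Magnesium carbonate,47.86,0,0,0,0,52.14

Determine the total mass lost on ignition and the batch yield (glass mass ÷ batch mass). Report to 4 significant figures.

LOI loss = 37.87 lb; glass = 181.7 lb; yield = 82.75%

Intermediates are printed, rounded to four significant figures, at each printed step. The working math runs at full precision all the way through. Exactly one rounding goes into each reported number; the derived quantities, which include glass mass, LOI, five oxide percentages, the totals, yield, are carried at full precision, as set out in question or answer, from the weighed amounts per 181.7 lb of glass.
Ignition loss by material:
  Sand: 128.5 × 0.002000 = 0.2570 lb
  Li2CO3: 27.99 × 0.5942 = 16.63 lb
  Aragonite: 32.93 × 0.4450 = 14.65 lb
  Spodumene concentrate: 18.51 × 0.01500 = 0.2777 lb
  Magnesium carbonate: 11.60 × 0.5214 = 6.048 lb
Total LOI = 37.87 lb
Glass = batch − LOI = 219.5 − 37.87 = 181.7 lb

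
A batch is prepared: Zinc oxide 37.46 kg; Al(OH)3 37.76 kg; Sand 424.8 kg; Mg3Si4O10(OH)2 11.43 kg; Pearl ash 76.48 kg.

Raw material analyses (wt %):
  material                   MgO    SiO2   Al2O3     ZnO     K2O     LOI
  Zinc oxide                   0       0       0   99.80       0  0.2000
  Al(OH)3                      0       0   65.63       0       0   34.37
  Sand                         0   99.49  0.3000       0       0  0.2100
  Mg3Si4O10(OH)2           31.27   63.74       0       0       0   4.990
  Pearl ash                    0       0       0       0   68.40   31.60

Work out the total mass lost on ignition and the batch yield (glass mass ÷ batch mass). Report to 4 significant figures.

LOI loss = 38.68 kg; glass = 549.2 kg; yield = 93.42%

Full precision is maintained in every operation. Values along the way are shown with 4-significant-figure rounding between the steps — every reported result is rounded only once. Derived quantities, which include net glass mass, the yield, five oxide percentages, ignition loss, totals, are computed in full float precision, exactly as shown in the problem or the answer, from the batch weights for 549.2 kg of glass.
LOI of each material in turn:
  Zinc oxide: 37.46 × 0.002000 = 0.07492 kg
  Al(OH)3: 37.76 × 0.3437 = 12.98 kg
  Sand: 424.8 × 0.002100 = 0.8921 kg
  Mg3Si4O10(OH)2: 11.43 × 0.04990 = 0.5704 kg
  Pearl ash: 76.48 × 0.3160 = 24.17 kg
Total LOI = 38.68 kg
Glass = batch − LOI = 587.9 − 38.68 = 549.2 kg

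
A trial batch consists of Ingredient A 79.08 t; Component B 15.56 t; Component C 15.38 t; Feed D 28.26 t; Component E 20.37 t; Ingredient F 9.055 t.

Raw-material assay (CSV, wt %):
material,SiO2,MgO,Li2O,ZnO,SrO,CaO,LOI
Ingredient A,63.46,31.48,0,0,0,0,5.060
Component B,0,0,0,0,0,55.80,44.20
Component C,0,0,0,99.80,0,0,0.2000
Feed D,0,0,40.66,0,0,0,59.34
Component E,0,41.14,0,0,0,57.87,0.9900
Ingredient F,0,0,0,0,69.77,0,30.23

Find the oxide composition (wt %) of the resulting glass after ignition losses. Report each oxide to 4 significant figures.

Glass mass = 137.1 t (batch 167.7 − LOI 30.62).
Composition: SiO2 36.61%, MgO 24.27%, Li2O 8.382%, ZnO 11.20%, SrO 4.609%, CaO 14.93%

Mid-chain values are printed (rounded to 4 significant figures) across the worked steps. All internal work keeps exact precision in all steps. Each reported value takes just one rounding. Derived quantities (totals, net glass mass, the yield, LOI, six oxide percentages) are re-derived at full precision using the weight values at 137.1 t of glass, as set out in problem or answer.
Mass of each oxide from the mix:
  SiO2: 79.08·0.6346 = 50.18 t
  MgO: 79.08·0.3148 + 20.37·0.4114 = 33.27 t
  Li2O: 28.26·0.4066 = 11.49 t
  ZnO: 15.38·0.9980 = 15.35 t
  SrO: 9.055·0.6977 = 6.318 t
  CaO: 15.56·0.5580 + 20.37·0.5787 = 20.47 t
LOI: 79.08·0.05060 + 15.56·0.4420 + 15.38·0.002000 + 28.26·0.5934 + 20.37·0.009900 + 9.055·0.3023 = 30.62 t
Glass = total batch minus LOI = 167.7 − 30.62 = 137.1 t (the oxide masses sum to this)
wt % = oxide mass / glass mass × 100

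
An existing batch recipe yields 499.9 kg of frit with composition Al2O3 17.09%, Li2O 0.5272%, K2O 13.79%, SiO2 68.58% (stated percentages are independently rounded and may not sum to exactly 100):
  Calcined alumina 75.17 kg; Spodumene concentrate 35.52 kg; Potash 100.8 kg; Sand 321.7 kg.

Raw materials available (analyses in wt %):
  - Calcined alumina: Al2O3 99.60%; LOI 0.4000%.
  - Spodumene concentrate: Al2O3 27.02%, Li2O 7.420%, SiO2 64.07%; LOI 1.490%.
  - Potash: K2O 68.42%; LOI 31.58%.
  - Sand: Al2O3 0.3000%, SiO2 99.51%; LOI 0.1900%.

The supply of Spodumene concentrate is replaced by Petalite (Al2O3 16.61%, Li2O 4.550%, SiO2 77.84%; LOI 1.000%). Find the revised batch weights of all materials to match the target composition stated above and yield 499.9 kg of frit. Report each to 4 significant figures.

Revised batch per 499.9 kg frit:
  Calcined alumina: 75.22 kg
  Petalite: 57.92 kg
  Potash: 100.8 kg
  Sand: 299.2 kg
Total batch = 533.1 kg; LOI loss = 33.28 kg

In-progress results are displayed rounded to four significant figures between the steps — all internal work maintains full precision through every step; a single rounding finalizes every reported figure; all derived quantities, including ignition loss, glass mass, four oxide percentages, totals, the yield, are carried from the weighed amounts at 499.9 kg of glass at exact precision, as given in problem or answer.
Target masses of each oxide per 499.9 kg frit:
  Al2O3: 17.09% × 499.9 = 85.43 kg
  Li2O: 0.5272% × 499.9 = 2.635 kg
  K2O: 13.79% × 499.9 = 68.94 kg
  SiO2: 68.58% × 499.9 = 342.8 kg
Balance tally, oxide-wise, using the reported weights, versus the basis set out (oxide sums agree with the targets given rounding of the digits):
  Al2O3: 75.22·0.9960 + 57.92·0.1661 + 299.2·0.003000 = 85.44 kg (target 85.43 kg)
  Li2O: 57.92·0.04550 = 2.635 kg (target 2.635 kg)
  K2O: 100.8·0.6842 = 68.97 kg (target 68.94 kg)
  SiO2: 57.92·0.7784 + 299.2·0.9951 = 342.8 kg (target 342.8 kg)
The glass-mass cross-check: net batch after ignition = 499.9 kg (targets for the oxides total 499.8 kg; stated basis 499.9 kg — rounding explains the deltas).
Total batch = Σ batch = 533.1 kg; LOI removed, Σ of batch·LOI: 33.28 kg; glass ÷ batch gives a yield of 93.76%.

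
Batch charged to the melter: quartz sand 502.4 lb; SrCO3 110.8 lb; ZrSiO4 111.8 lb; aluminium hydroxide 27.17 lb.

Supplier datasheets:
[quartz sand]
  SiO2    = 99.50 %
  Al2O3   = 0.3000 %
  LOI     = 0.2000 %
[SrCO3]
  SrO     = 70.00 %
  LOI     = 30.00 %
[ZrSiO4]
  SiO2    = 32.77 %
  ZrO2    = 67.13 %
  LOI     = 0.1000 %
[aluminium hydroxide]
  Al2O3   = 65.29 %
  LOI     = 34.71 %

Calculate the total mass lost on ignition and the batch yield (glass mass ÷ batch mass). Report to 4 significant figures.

Values along the way appear, with 4-significant-figure rounding, in the working; each numeric step holds full float precision through the solve — each reported figure is rounded exactly once — all derived quantities are computed from the weighed amounts per 708.4 lb of glass in full float precision (yield, totals, the four compositions, net glass mass, ignition loss) as set out in problem or answer.
Material-by-material LOI:
  quartz sand: 502.4 × 0.002000 = 1.005 lb
  SrCO3: 110.8 × 0.3000 = 33.24 lb
  ZrSiO4: 111.8 × 0.001000 = 0.1118 lb
  aluminium hydroxide: 27.17 × 0.3471 = 9.431 lb
Total LOI = 43.79 lb
Glass = batch − LOI = 752.2 − 43.79 = 708.4 lb

LOI loss = 43.79 lb; glass = 708.4 lb; yield = 94.18%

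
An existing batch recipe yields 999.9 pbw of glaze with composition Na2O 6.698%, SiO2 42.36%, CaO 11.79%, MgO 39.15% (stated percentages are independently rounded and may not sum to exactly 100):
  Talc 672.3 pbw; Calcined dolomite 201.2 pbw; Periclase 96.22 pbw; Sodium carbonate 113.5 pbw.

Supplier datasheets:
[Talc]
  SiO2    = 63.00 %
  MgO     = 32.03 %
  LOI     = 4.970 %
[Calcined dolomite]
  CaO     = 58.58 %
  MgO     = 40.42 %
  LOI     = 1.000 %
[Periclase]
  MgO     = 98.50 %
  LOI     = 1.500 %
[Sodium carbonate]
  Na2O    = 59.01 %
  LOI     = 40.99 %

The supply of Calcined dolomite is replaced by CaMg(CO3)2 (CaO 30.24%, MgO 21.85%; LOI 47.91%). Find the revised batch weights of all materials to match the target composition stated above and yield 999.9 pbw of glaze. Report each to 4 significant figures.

Each numeric step carries full precision from first step to last; the intermediate values are rounded off to 4 significant digits wherever printed. Every reported figure is rounded exactly once — derived quantities, which include yield, totals, four oxide percentages, LOI, glass mass, are recomputed at full float precision, exactly as printed in problem or answer, from the batch weights per 999.9 pbw of glass.
Target masses of each oxide per 999.9 pbw glaze:
  Na2O: 6.698% × 999.9 = 66.97 pbw
  SiO2: 42.36% × 999.9 = 423.6 pbw
  CaO: 11.79% × 999.9 = 117.9 pbw
  MgO: 39.15% × 999.9 = 391.5 pbw
Per-oxide balance check applying the batch weights above, per the basis as stated (every target is met by its sum inside rounding margins):
  Na2O: 113.5·0.5901 = 66.98 pbw (target 66.97 pbw)
  SiO2: 672.3·0.6300 = 423.5 pbw (target 423.6 pbw)
  CaO: 389.8·0.3024 = 117.9 pbw (target 117.9 pbw)
  MgO: 672.3·0.3203 + 389.8·0.2185 + 92.32·0.9850 = 391.4 pbw (target 391.5 pbw)
The glass-mass cross-check: batch Σ − ignition loss = 999.8 pbw (the Σ of target masses is 999.9 pbw; with the basis standing at 999.9 pbw — a pure rounding effect).
Summing the batch: Σ batch = 1268 pbw; loss to ignition Σ batch·LOI = 268.1 pbw; glass ÷ batch gives a yield of 78.86%.

Revised batch per 999.9 pbw glaze:
  Talc: 672.3 pbw
  CaMg(CO3)2: 389.8 pbw
  Periclase: 92.32 pbw
  Sodium carbonate: 113.5 pbw
Total batch = 1268 pbw; LOI loss = 268.1 pbw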